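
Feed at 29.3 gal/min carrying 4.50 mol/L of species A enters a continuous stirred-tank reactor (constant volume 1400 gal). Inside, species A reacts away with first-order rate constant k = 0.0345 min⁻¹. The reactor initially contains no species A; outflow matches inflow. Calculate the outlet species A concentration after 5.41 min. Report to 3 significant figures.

Species balance: V dC/dt = Q C_in − Q C − k V C.
This is linear with rate a = Q/V + k = 0.055429 min⁻¹.
C_ss = Q C_in/(Q + kV) = 1.6991 mol/L; C(t) = C_ss + (C₀ − C_ss) e^(−a t).
C(5.41) = 1.6991 + (-1.6991)·e^(−0.055429·5.41) = 1.6991 + (-1.6991)·0.74092 = 0.44021 mol/L.

0.440 mol/L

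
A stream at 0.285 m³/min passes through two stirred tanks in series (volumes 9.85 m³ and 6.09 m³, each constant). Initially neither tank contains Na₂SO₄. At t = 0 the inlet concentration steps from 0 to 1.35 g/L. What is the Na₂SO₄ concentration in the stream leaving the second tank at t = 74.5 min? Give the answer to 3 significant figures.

Time constants: τᵢ = Vᵢ/Q for each well-mixed tank.
τ₁ = 9.85/0.285 = 34.561 min; τ₂ = 6.09/0.285 = 21.368 min.
Tank 1: C₁ = C_in(1 − e^(−t/τ₁)). Tank 2 (τ₁ ≠ τ₂): C₂ = C_in[1 − (τ₁ e^(−t/τ₁) − τ₂ e^(−t/τ₂))/(τ₁ − τ₂)].
At t = 74.5: e^(−t/τ₁) = 0.11584, e^(−t/τ₂) = 0.030609.
C₂ = 1.35·[1 − (34.561·0.11584 − 21.368·0.030609)/(13.193)] = 1.35·0.74613 = 1.0073 g/L.

1.01 g/L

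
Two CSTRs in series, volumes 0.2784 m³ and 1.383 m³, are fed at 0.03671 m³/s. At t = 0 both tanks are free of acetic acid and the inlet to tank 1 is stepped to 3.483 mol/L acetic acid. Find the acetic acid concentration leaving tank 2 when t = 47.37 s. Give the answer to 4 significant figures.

Species balance on tank i: dCᵢ/dt = (Cᵢ₋₁ − Cᵢ)/τᵢ with τᵢ = Vᵢ/Q.
τ₁ = 0.2784/0.03671 = 7.58376 s; τ₂ = 1.383/0.03671 = 37.6737 s.
Solving the cascade with C₁(0)=C₂(0)=0 gives C₂(t) = C_in[1 − (τ₁ e^(−t/τ₁) − τ₂ e^(−t/τ₂))/(τ₁ − τ₂)].
At t = 47.37: e^(−t/τ₁) = 0.00193773, e^(−t/τ₂) = 0.284399.
C₂ = 3.483·[1 − (7.58376·0.00193773 − 37.6737·0.284399)/(-30.0899)] = 3.483·0.644410 = 2.24448 mol/L.

2.244 mol/L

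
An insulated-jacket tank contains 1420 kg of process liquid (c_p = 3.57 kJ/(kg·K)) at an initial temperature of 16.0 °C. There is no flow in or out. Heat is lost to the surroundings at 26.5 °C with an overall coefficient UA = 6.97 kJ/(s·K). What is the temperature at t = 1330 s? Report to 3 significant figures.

24.8 °C

Lumped-capacitance energy balance: M c_p dT/dt = UA(T_amb − T).
dT/dt = (T_ss − T)/τ with T_ss = T_amb = 26.500 °C, τ = M c_p/UA = 1420·3.57/6.97 = 727.32 s.
T approaches T_ss exponentially: T(t) = T_ss + (T₀ − T_ss) e^(−t/τ).
T(1330) = 26.500 + (-10.500)·0.16063 = 24.813 °C.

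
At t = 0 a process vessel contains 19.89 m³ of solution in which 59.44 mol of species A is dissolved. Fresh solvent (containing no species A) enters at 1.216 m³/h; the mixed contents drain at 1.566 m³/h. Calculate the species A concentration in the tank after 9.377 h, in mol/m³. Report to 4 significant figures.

1.597 mol/m³

Total volume: dV/dt = Q_in − Q_out = -0.350000 m³/h, so V(t) = 19.89 − 0.350000 t and V(9.377) = 16.6080 m³.
Solute balance: dm/dt = 0 − Q_out C = −Q_out m/V(t).
dm/m = −Q_out dt/(V₀ − 0.350000 t); integrating gives ln(m/m₀) = −(Q_out/(Q_in−Q_out)) ln(V/V₀).
m = m₀ (V₀/V)^(Q_out/(Q_in−Q_out)) = 59.44 × (19.89/16.6080)^(-4.47429) = 26.5259 mol.
C = m/V = 26.5259/16.6080 = 1.59717 mol/m³.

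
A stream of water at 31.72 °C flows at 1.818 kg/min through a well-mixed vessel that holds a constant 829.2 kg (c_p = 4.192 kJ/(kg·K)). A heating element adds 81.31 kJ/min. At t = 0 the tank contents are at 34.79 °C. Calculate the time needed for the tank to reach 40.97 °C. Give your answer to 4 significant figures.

M c_p dT/dt = ṁ c_p (T_in − T) + Q̇.
τ = M/ṁ = 456.106 min; T_ss = T_in + Q̇/(ṁ c_p) = 42.3891 °C.
T(t) = T_ss + (T₀ − T_ss) e^(−t/τ). Set T = 40.97:
e^(−t/τ) = (40.97 − 42.3891)/(34.79 − 42.3891) = 0.186748
t = −456.106 · ln(0.186748) = 765.342 min.

765.3 min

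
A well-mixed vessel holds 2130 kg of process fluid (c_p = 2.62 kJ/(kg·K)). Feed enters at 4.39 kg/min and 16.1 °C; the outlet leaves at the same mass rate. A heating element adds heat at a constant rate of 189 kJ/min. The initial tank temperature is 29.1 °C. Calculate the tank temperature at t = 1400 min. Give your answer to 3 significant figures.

M c_p dT/dt = ṁ c_p (T_in − T) + Q̇.
Rearrange: dT/dt = (T_ss − T)/τ with τ = M/ṁ = 485.19 min and T_ss = T_in + Q̇/(ṁ c_p) = 32.532 °C.
Solution: T(t) = T_ss + (T₀ − T_ss) e^(−t/τ).
T(1400) = 32.532 + (-3.4322)·e^(−1400/485.19) = 32.532 + (-3.4322)·0.055830 = 32.341 °C.

32.3 °C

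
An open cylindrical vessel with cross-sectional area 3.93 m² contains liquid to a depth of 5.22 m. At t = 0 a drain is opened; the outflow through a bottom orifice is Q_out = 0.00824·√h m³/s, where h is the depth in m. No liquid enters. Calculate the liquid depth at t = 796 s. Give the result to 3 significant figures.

With no inflow, A dh/dt = −0.00824 √h.
This is separable: 2 d(√h)/dt = −0.00824/A, so √h = √h₀ − (0.00824/(2A)) t.
√h = √5.22 − 0.00824·796/(2·3.93) = 2.2847 − 0.83448 = 1.4502.
h = 1.4502² = 2.1032 m.

2.10 m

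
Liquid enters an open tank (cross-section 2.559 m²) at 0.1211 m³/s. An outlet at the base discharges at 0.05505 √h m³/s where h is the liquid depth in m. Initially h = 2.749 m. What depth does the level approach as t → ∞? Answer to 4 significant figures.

4.839 m

A dh/dt = Q_in − 0.05505 √h. Steady state requires inflow = outflow:
Q_in = 0.05505 √h_ss ⇒ √h_ss = 0.1211/0.05505 = 2.19982.
h_ss = 2.19982² = 4.83920 m. (Since h₀ = 2.749 m < h_ss, the level will rise toward this value.)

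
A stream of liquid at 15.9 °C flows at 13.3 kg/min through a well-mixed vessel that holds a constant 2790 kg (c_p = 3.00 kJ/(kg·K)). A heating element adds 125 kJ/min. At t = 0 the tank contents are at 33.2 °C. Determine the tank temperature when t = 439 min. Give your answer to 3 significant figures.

M c_p dT/dt = ṁ c_p (T_in − T) + Q̇.
τ = M/ṁ = 209.77 min; T_ss = T_in + Q̇/(ṁ c_p) = 15.9 + 125/(13.3·3.00) = 19.033 °C.
T approaches T_ss exponentially: T(t) = T_ss + (T₀ − T_ss) e^(−t/τ).
T(439) = 19.033 + (14.167)·e^(−439/209.77) = 19.033 + (14.167)·0.12335 = 20.780 °C.

20.8 °C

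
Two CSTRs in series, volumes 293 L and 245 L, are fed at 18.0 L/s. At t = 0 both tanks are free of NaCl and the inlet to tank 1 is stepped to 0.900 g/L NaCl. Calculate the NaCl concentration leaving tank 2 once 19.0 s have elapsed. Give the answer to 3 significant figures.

Species balance on tank i: dCᵢ/dt = (Cᵢ₋₁ − Cᵢ)/τᵢ with τᵢ = Vᵢ/Q.
τ₁ = 293/18.0 = 16.278 s; τ₂ = 245/18.0 = 13.611 s.
Solving the cascade with C₁(0)=C₂(0)=0 gives C₂(t) = C_in[1 − (τ₁ e^(−t/τ₁) − τ₂ e^(−t/τ₂))/(τ₁ − τ₂)].
At t = 19.0: e^(−t/τ₁) = 0.31123, e^(−t/τ₂) = 0.24761.
C₂ = 0.900·[1 − (16.278·0.31123 − 13.611·0.24761)/(2.6667)] = 0.900·0.36404 = 0.32764 g/L.

0.328 g/L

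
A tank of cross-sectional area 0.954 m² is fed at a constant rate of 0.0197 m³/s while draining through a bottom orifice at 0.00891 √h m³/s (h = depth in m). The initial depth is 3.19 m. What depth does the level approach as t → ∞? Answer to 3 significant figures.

A dh/dt = Q_in − 0.00891 √h. Steady state requires inflow = outflow:
Q_in = 0.00891 √h_ss ⇒ √h_ss = 0.0197/0.00891 = 2.2110.
h_ss = 2.2110² = 4.8885 m. (Since h₀ = 3.19 m < h_ss, the level will rise toward this value.)

4.89 m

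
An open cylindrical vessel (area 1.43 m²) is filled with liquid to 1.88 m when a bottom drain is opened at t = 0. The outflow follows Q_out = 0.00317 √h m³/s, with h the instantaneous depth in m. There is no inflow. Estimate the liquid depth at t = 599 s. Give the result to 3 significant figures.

A dh/dt = −Q_out = −0.00317 √h.
This is separable: 2 d(√h)/dt = −0.00317/A, so √h = √h₀ − (0.00317/(2A)) t.
√h = √1.88 − 0.00317·599/(2·1.43) = 1.3711 − 0.66393 = 0.70720.
h = 0.70720² = 0.50014 m.

0.500 m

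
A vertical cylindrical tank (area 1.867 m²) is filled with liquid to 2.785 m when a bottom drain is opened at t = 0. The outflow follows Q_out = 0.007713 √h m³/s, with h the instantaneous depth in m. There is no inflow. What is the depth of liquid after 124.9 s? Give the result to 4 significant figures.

With no inflow, A dh/dt = −0.007713 √h.
∫ h^(−1/2) dh = −(0.007713/A) ∫ dt, giving 2√h = 2√h₀ − (0.007713/A) t.
√h = √2.785 − 0.007713·124.9/(2·1.867) = 1.66883 − 0.257995 = 1.41084.
h = 1.41084² = 1.99046 m.

1.990 m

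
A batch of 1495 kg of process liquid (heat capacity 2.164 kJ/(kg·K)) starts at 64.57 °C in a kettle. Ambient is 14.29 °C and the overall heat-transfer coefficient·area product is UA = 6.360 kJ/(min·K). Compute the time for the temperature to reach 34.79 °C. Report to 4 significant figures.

Lumped-capacitance energy balance: M c_p dT/dt = UA(T_amb − T).
τ = M c_p/UA = 508.676 min; T_ss = T_amb = 14.2900 °C.
T(t) = T_ss + (T₀ − T_ss)e^(−t/τ); set T = 34.79:
t = −τ ln[(T − T_ss)/(T₀ − T_ss)] = −508.676 · ln(0.407717) = 456.375 min.

456.4 min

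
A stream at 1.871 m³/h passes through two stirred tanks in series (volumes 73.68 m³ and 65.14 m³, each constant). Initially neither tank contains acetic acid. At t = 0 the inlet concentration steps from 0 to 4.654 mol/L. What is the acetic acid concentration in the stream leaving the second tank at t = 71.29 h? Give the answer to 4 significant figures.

2.666 mol/L

Each tank obeys Vᵢ dCᵢ/dt = Q(Cᵢ₋₁ − Cᵢ), so τᵢ = Vᵢ/Q.
τ₁ = 73.68/1.871 = 39.3800 h; τ₂ = 65.14/1.871 = 34.8156 h.
Tank 1: C₁ = C_in(1 − e^(−t/τ₁)). Tank 2 (τ₁ ≠ τ₂): C₂ = C_in[1 − (τ₁ e^(−t/τ₁) − τ₂ e^(−t/τ₂))/(τ₁ − τ₂)].
At t = 71.29: e^(−t/τ₁) = 0.163604, e^(−t/τ₂) = 0.129038.
C₂ = 4.654·[1 − (39.3800·0.163604 − 34.8156·0.129038)/(4.56440)] = 4.654·0.572747 = 2.66556 mol/L.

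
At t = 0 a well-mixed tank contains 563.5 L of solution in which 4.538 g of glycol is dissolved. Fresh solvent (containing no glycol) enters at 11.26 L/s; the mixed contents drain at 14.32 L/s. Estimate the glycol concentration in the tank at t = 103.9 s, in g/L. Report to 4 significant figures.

0.0003790 g/L

Total volume: dV/dt = Q_in − Q_out = -3.06000 L/s, so V(t) = 563.5 − 3.06000 t and V(103.9) = 245.566 L.
Solute balance: dm/dt = 0 − Q_out C = −Q_out m/V(t).
dm/m = −Q_out dt/(V₀ − 3.06000 t); integrating gives ln(m/m₀) = −(Q_out/(Q_in−Q_out)) ln(V/V₀).
m = m₀ (V₀/V)^(Q_out/(Q_in−Q_out)) = 4.538 × (563.5/245.566)^(-4.67974) = 0.0930599 g.
C = m/V = 0.0930599/245.566 = 0.000378961 g/L.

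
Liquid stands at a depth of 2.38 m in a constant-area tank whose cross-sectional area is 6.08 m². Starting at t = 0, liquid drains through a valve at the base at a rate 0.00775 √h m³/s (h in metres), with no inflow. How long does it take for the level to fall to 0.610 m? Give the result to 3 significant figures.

1200 s

Mass balance (ρ constant): A dh/dt = −0.00775 √h.
This is separable: 2 d(√h)/dt = −0.00775/A, so √h = √h₀ − (0.00775/(2A)) t.
t = 2A(√h₀ − √h)/0.00775 = 2·6.08·(√2.38 − √0.610)/0.00775
  = 12.160 × (1.5427 − 0.78102) / 0.00775 = 1195.1 s.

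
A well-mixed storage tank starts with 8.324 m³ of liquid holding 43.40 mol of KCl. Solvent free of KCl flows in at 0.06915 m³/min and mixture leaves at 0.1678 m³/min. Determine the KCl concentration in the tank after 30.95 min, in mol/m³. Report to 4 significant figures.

3.785 mol/m³

Let m(t) be the amount of KCl. Volume: V(t) = V₀ + (Q_in − Q_out) t = 8.324 − 0.0986500 t; V(30.95) = 5.27078 m³.
Species balance (pure solvent in): dm/dt = −Q_out · m/V(t).
Separate: dm/m = −Q_out dt/V(t) ⇒ ln(m/m₀) = −(Q_out/(Q_in−Q_out)) ln(V/V₀).
m = m₀ (V₀/V)^(Q_out/(Q_in−Q_out)) = 43.40 × (8.324/5.27078)^(-1.70096) = 19.9490 mol.
C = m/V = 19.9490/5.27078 = 3.78483 mol/m³.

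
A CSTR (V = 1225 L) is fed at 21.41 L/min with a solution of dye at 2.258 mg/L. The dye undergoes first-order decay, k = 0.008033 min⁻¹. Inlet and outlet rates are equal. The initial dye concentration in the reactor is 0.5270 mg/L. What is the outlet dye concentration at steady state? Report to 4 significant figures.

1.547 mg/L

Accumulation = in − out − consumed: V dC/dt = Q C_in − Q C − k V C.
At steady state: 0 = Q C_in − (Q + kV) C_ss, so C_ss = Q C_in/(Q + kV).
C_ss = 21.41·2.258/(21.41 + 0.008033·1225) = 48.3438/31.2504 = 1.54698 mg/L.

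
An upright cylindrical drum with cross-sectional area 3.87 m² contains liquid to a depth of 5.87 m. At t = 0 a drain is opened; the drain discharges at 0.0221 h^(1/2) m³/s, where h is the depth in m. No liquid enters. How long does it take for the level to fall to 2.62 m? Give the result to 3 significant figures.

282 s

With no inflow, A dh/dt = −0.0221 √h.
Separate and integrate: 2(√h − √h₀) = −(0.0221/A) t.
t = 2A(√h₀ − √h)/0.0221 = 2·3.87·(√5.87 − √2.62)/0.0221
  = 7.7400 × (2.4228 − 1.6186) / 0.0221 = 281.64 s.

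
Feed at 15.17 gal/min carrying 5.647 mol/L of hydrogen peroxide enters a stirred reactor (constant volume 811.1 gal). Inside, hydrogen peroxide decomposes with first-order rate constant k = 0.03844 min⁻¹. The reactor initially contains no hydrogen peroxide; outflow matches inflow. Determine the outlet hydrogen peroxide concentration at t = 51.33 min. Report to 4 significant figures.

Species balance: V dC/dt = Q C_in − Q C − k V C.
dC/dt = (Q/V) C_in − (Q/V + k) C; effective rate a = Q/V + k = 0.0187030 + 0.03844 = 0.0571430 min⁻¹.
C_ss = Q C_in/(Q + kV) = 1.84827 mol/L; C(t) = C_ss + (C₀ − C_ss) e^(−a t).
C(51.33) = 1.84827 + (-1.84827)·e^(−0.0571430·51.33) = 1.84827 + (-1.84827)·0.0532291 = 1.74989 mol/L.

1.750 mol/L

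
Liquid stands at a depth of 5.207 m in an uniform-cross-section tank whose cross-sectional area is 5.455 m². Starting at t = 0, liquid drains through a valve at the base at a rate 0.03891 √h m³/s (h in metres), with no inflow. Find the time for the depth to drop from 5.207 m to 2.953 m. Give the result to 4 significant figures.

158.0 s

Unsteady balance on liquid volume: A dh/dt = −0.03891 √h.
∫ h^(−1/2) dh = −(0.03891/A) ∫ dt, giving 2√h = 2√h₀ − (0.03891/A) t.
t = 2A(√h₀ − √h)/0.03891 = 2·5.455·(√5.207 − √2.953)/0.03891
  = 10.9100 × (2.28189 − 1.71843) / 0.03891 = 157.988 s.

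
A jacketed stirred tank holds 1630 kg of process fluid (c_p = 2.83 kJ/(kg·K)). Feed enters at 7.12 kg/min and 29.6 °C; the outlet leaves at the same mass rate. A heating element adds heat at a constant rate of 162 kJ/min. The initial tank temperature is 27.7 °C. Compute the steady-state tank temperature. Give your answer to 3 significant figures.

M c_p dT/dt = ṁ c_p (T_in − T) + Q̇.
At steady state dT/dt = 0 ⇒ T_ss = T_in + Q̇/(ṁ c_p) = 29.6 + 162/(7.12·2.83) = 37.640 °C.

37.6 °C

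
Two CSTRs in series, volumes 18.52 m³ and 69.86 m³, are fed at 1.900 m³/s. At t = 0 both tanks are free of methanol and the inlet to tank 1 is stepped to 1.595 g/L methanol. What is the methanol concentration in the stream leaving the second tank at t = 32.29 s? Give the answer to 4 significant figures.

Each tank obeys Vᵢ dCᵢ/dt = Q(Cᵢ₋₁ − Cᵢ), so τᵢ = Vᵢ/Q.
τ₁ = 18.52/1.900 = 9.74737 s; τ₂ = 69.86/1.900 = 36.7684 s.
Solving the cascade with C₁(0)=C₂(0)=0 gives C₂(t) = C_in[1 − (τ₁ e^(−t/τ₁) − τ₂ e^(−t/τ₂))/(τ₁ − τ₂)].
At t = 32.29: e^(−t/τ₁) = 0.0364181, e^(−t/τ₂) = 0.415531.
C₂ = 1.595·[1 − (9.74737·0.0364181 − 36.7684·0.415531)/(-27.0211)] = 1.595·0.447711 = 0.714100 g/L.

0.7141 g/L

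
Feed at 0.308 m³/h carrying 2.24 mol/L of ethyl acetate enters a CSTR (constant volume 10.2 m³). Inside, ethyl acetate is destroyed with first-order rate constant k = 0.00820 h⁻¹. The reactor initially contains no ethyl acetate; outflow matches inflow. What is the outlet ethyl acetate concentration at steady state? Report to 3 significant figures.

1.76 mol/L

Species balance: V dC/dt = Q C_in − Q C − k V C.
Steady state (dC/dt = 0): C_ss = Q C_in/(Q + kV) = C_in/(1 + kV/Q).
C_ss = 0.308·2.24/(0.308 + 0.00820·10.2) = 0.68992/0.39164 = 1.7616 mol/L.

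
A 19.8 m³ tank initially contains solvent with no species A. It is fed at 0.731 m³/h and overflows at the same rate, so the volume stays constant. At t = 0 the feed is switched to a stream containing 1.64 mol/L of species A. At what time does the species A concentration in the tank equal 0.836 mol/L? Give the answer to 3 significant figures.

19.3 h

Species balance: V dC/dt = Q(C_in − C) ⇒ τ = V/Q = 27.086 h.
C(t) = C_in + (C₀ − C_in) e^(−t/τ). Set C = 0.836 and solve for t:
e^(−t/τ) = (C − C_in)/(C₀ − C_in) = (0.836 − 1.64)/(0 − 1.64) = 0.49024
t = −τ ln(…) = 27.086 × 0.71285 = 19.308 h.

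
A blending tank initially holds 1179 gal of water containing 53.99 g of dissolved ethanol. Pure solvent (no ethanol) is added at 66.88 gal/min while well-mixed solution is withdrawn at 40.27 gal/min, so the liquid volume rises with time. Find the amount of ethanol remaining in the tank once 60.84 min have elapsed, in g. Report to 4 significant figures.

Total volume: dV/dt = Q_in − Q_out = 26.6100 gal/min, so V(t) = 1179 + 26.6100 t and V(60.84) = 2797.95 gal.
Solute balance: dm/dt = 0 − Q_out C = −Q_out m/V(t).
dm/m = −Q_out dt/(V₀ + 26.6100 t); integrating gives ln(m/m₀) = −(Q_out/(Q_in−Q_out)) ln(V/V₀).
m = m₀ (V₀/V)^(Q_out/(Q_in−Q_out)) = 53.99 × (1179/2797.95)^(1.51334) = 14.5988 g.

14.60 g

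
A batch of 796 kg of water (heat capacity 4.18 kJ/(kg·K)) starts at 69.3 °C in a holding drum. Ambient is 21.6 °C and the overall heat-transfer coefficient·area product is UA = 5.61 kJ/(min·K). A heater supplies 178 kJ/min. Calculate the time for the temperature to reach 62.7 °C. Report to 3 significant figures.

Energy balance: M c_p dT/dt = −UA(T − T_amb) + Q̇.
τ = M c_p/UA = 593.10 min; T_ss = T_amb + Q̇/UA = 21.6 + 178/5.61 = 53.329 °C.
T(t) = T_ss + (T₀ − T_ss)e^(−t/τ); set T = 62.7:
t = −τ ln[(T − T_ss)/(T₀ − T_ss)] = −593.10 · ln(0.58675) = 316.21 min.

316 min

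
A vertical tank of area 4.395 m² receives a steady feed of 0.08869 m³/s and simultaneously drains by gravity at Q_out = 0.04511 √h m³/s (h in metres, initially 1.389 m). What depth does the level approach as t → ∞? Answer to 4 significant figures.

3.865 m

Level balance: A dh/dt = 0.08869 − 0.04511 √h. Setting dh/dt = 0:
Q_in = 0.04511 √h_ss ⇒ √h_ss = 0.08869/0.04511 = 1.96608.
h_ss = 1.96608² = 3.86548 m. (Since h₀ = 1.389 m < h_ss, the level will rise toward this value.)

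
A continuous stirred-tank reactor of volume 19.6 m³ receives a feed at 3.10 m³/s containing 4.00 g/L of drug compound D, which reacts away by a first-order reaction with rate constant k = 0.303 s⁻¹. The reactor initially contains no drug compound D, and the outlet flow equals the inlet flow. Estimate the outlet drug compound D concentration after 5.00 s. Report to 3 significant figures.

Species balance: V dC/dt = Q C_in − Q C − k V C.
This is linear with rate a = Q/V + k = 0.46116 s⁻¹.
C_ss = Q C_in/(Q + kV) = 1.3719 g/L; C(t) = C_ss + (C₀ − C_ss) e^(−a t).
C(5.00) = 1.3719 + (-1.3719)·e^(−0.46116·5.00) = 1.3719 + (-1.3719)·0.099677 = 1.2351 g/L.

1.24 g/L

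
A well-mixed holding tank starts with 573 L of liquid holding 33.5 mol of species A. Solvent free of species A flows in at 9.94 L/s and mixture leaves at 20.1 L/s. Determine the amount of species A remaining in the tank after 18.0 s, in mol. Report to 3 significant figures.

Let m(t) be the amount of species A. Volume: V(t) = V₀ + (Q_in − Q_out) t = 573 − 10.160 t; V(18.0) = 390.12 L.
Species balance (pure solvent in): dm/dt = −Q_out · m/V(t).
Separate: dm/m = −Q_out dt/V(t) ⇒ ln(m/m₀) = −(Q_out/(Q_in−Q_out)) ln(V/V₀).
m = m₀ (V₀/V)^(Q_out/(Q_in−Q_out)) = 33.5 × (573/390.12)^(-1.9783) = 15.658 mol.

15.7 mol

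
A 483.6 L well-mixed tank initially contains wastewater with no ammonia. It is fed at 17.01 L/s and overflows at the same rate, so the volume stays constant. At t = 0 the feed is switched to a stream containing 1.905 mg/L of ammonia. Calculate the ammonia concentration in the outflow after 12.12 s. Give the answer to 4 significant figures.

0.6612 mg/L

Mass balance on the solute (V constant): V dC/dt = Q(C_in − C).
Rewrite as dC/dt + C/τ = C_in/τ, τ = V/Q = 28.4303 s.
Integrating: C(t) = C_in + (C₀ − C_in) e^(−t/τ).
C(12.12) = 1.905 + (0 − 1.905)·e^(−12.12/28.4303) = 1.905 + (-1.90500)·0.652917 = 0.661193 mg/L.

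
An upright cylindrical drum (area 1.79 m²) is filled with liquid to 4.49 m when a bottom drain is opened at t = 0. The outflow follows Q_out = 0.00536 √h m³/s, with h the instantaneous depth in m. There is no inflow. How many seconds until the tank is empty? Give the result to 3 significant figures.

1420 s

With no inflow, A dh/dt = −0.00536 √h.
Separate and integrate: 2(√h − √h₀) = −(0.00536/A) t.
Set h = 0: 2√h₀ = (0.00536/A) t_empty ⇒ t_empty = 2A√h₀/0.00536.
t_empty = 2·1.79·√4.49/0.00536 = 3.5800·2.1190/0.00536 = 1415.3 s.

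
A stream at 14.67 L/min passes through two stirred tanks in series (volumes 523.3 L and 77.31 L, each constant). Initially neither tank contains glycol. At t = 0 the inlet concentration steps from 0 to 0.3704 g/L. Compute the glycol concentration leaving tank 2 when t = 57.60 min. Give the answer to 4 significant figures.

0.2839 g/L

Species balance on tank i: dCᵢ/dt = (Cᵢ₋₁ − Cᵢ)/τᵢ with τᵢ = Vᵢ/Q.
τ₁ = 523.3/14.67 = 35.6714 min; τ₂ = 77.31/14.67 = 5.26994 min.
Solving the cascade with C₁(0)=C₂(0)=0 gives C₂(t) = C_in[1 − (τ₁ e^(−t/τ₁) − τ₂ e^(−t/τ₂))/(τ₁ − τ₂)].
At t = 57.60: e^(−t/τ₁) = 0.198943, e^(−t/τ₂) = 1.79142e-05.
C₂ = 0.3704·[1 − (35.6714·0.198943 − 5.26994·1.79142e-05)/(30.4015)] = 0.3704·0.766574 = 0.283939 g/L.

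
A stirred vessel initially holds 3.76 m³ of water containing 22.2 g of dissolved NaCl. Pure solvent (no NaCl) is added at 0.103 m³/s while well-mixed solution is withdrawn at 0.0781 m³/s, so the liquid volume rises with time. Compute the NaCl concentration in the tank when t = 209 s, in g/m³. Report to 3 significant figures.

0.162 g/m³

Let m(t) be the amount of NaCl. Volume: V(t) = V₀ + (Q_in − Q_out) t = 3.76 + 0.024900 t; V(209) = 8.9641 m³.
No NaCl enters, so dm/dt = −Q_out · (m/V).
Separate: dm/m = −Q_out dt/V(t) ⇒ ln(m/m₀) = −(Q_out/(Q_in−Q_out)) ln(V/V₀).
m = m₀ (V₀/V)^(Q_out/(Q_in−Q_out)) = 22.2 × (3.76/8.9641)^(3.1365) = 1.4550 g.
C = m/V = 1.4550/8.9641 = 0.16232 g/m³.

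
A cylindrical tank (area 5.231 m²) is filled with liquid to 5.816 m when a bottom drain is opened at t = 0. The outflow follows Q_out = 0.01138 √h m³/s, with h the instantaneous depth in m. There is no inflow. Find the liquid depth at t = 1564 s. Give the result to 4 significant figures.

A dh/dt = −Q_out = −0.01138 √h.
Separate and integrate: 2(√h − √h₀) = −(0.01138/A) t.
√h = √5.816 − 0.01138·1564/(2·5.231) = 2.41164 − 1.70123 = 0.710404.
h = 0.710404² = 0.504673 m.

0.5047 m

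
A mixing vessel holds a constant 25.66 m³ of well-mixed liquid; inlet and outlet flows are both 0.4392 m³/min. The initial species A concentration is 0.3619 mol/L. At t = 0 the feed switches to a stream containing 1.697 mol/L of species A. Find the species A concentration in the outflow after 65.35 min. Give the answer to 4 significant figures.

Mass balance on the solute (V constant): V dC/dt = Q(C_in − C).
Time constant τ = V/Q = 25.66/0.4392 = 58.4244 min.
Solution: C(t) = C_in + (C₀ − C_in) e^(−t/τ).
C(65.35) = 1.697 + (0.3619 − 1.697)·e^(−65.35/58.4244) = 1.697 + (-1.33510)·0.326757 = 1.26075 mol/L.

1.261 mol/L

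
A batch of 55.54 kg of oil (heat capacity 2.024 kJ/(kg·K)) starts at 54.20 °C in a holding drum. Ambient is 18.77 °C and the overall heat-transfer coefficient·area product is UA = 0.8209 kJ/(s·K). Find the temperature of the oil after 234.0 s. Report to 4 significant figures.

M c_p dT/dt = −UA(T − T_amb).
dT/dt = (T_ss − T)/τ with T_ss = T_amb = 18.7700 °C, τ = M c_p/UA = 55.54·2.024/0.8209 = 136.939 s.
This is linear first-order; T(t) = T_ss + (T₀ − T_ss) e^(−t/τ).
T(234.0) = 18.7700 + (35.4300)·0.181084 = 25.1858 °C.

25.19 °C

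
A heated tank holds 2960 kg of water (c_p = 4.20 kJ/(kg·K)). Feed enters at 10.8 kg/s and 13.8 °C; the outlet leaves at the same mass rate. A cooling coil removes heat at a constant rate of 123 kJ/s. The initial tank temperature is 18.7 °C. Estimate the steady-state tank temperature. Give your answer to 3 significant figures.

11.1 °C

Unsteady energy balance on the tank contents: M c_p dT/dt = ṁ c_p (T_in − T) − 123.
At steady state dT/dt = 0 ⇒ T_ss = T_in − Q̇/(ṁ c_p) = 13.8 − 123/(10.8·4.20) = 11.088 °C.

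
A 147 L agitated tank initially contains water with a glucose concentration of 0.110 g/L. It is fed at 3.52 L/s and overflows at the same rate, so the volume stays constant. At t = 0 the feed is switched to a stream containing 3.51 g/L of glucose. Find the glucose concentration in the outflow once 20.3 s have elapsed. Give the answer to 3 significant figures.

1.42 g/L

Mass balance on the solute (V constant): V dC/dt = Q(C_in − C).
Time constant τ = V/Q = 147/3.52 = 41.761 s.
Integrating: C(t) = C_in + (C₀ − C_in) e^(−t/τ).
C(20.3) = 3.51 + (0.110 − 3.51)·e^(−20.3/41.761) = 3.51 + (-3.4000)·0.61502 = 1.4189 g/L.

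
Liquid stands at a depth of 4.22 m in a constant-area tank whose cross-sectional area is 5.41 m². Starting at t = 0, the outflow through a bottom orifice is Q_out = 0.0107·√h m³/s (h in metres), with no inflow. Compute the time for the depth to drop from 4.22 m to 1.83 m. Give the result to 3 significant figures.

Accumulation of liquid (constant cross-section A): A dh/dt = −0.0107 √h.
∫ h^(−1/2) dh = −(0.0107/A) ∫ dt, giving 2√h = 2√h₀ − (0.0107/A) t.
t = 2A(√h₀ − √h)/0.0107 = 2·5.41·(√4.22 − √1.83)/0.0107
  = 10.820 × (2.0543 − 1.3528) / 0.0107 = 709.36 s.

709 s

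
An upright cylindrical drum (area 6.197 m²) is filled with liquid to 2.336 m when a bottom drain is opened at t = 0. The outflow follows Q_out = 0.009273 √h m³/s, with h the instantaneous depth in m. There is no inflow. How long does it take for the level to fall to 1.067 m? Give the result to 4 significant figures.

Unsteady balance on liquid volume: A dh/dt = −0.009273 √h.
This is separable: 2 d(√h)/dt = −0.009273/A, so √h = √h₀ − (0.009273/(2A)) t.
t = 2A(√h₀ − √h)/0.009273 = 2·6.197·(√2.336 − √1.067)/0.009273
  = 12.3940 × (1.52840 − 1.03296) / 0.009273 = 662.191 s.

662.2 s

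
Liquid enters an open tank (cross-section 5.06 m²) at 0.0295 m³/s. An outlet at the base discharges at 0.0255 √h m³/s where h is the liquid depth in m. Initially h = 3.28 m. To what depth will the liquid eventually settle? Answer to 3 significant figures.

Level balance: A dh/dt = 0.0295 − 0.0255 √h. Setting dh/dt = 0:
Q_in = 0.0255 √h_ss ⇒ √h_ss = 0.0295/0.0255 = 1.1569.
h_ss = 1.1569² = 1.3383 m. (Since h₀ = 3.28 m > h_ss, the level will fall toward this value.)

1.34 m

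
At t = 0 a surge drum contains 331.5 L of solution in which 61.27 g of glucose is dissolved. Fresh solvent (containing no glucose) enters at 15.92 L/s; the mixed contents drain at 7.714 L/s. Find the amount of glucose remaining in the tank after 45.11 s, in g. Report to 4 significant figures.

30.28 g

Let m(t) be the amount of glucose. Volume: V(t) = V₀ + (Q_in − Q_out) t = 331.5 + 8.20600 t; V(45.11) = 701.673 L.
Solute balance: dm/dt = 0 − Q_out C = −Q_out m/V(t).
Separate: dm/m = −Q_out dt/V(t) ⇒ ln(m/m₀) = −(Q_out/(Q_in−Q_out)) ln(V/V₀).
m = m₀ (V₀/V)^(Q_out/(Q_in−Q_out)) = 61.27 × (331.5/701.673)^(0.940044) = 30.2776 g.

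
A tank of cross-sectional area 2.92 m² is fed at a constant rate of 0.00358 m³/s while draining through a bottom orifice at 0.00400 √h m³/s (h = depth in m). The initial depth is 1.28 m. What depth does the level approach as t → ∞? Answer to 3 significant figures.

Level balance: A dh/dt = 0.00358 − 0.00400 √h. Setting dh/dt = 0:
Q_in = 0.00400 √h_ss ⇒ √h_ss = 0.00358/0.00400 = 0.89500.
h_ss = 0.89500² = 0.80102 m. (Since h₀ = 1.28 m > h_ss, the level will fall toward this value.)

0.801 m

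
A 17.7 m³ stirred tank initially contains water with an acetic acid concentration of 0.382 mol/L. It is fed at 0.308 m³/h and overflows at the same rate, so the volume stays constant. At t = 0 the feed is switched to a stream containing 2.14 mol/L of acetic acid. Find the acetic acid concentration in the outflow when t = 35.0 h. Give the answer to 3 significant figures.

Unsteady species balance (constant V, well mixed): V dC/dt = Q(C_in − C).
So dC/dt = (C_in − C)/τ with τ = V/Q = 17.7/0.308 = 57.468 h.
Solution: C(t) = C_in + (C₀ − C_in) e^(−t/τ).
C(35.0) = 2.14 + (0.382 − 2.14)·e^(−35.0/57.468) = 2.14 + (-1.7580)·0.54387 = 1.1839 mol/L.

1.18 mol/L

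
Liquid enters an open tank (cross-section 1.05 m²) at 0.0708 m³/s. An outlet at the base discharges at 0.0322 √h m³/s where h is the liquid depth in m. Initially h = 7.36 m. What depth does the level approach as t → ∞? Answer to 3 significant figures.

A dh/dt = Q_in − 0.0322 √h. Steady state requires inflow = outflow:
Q_in = 0.0322 √h_ss ⇒ √h_ss = 0.0708/0.0322 = 2.1988.
h_ss = 2.1988² = 4.8345 m. (Since h₀ = 7.36 m > h_ss, the level will fall toward this value.)

4.83 m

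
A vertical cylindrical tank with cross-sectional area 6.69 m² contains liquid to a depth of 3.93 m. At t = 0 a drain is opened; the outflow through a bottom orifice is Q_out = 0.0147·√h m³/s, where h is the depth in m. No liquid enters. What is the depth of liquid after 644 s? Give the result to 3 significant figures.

1.63 m

A dh/dt = −Q_out = −0.0147 √h.
Separate and integrate: 2(√h − √h₀) = −(0.0147/A) t.
√h = √3.93 − 0.0147·644/(2·6.69) = 1.9824 − 0.70753 = 1.2749.
h = 1.2749² = 1.6253 m.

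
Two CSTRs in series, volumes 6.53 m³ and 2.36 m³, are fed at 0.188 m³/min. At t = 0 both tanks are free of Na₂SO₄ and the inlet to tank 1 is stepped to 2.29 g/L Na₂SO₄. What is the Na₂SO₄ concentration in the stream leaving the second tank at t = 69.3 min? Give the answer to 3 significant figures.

Time constants: τᵢ = Vᵢ/Q for each well-mixed tank.
τ₁ = 6.53/0.188 = 34.734 min; τ₂ = 2.36/0.188 = 12.553 min.
Tank 1: C₁ = C_in(1 − e^(−t/τ₁)). Tank 2 (τ₁ ≠ τ₂): C₂ = C_in[1 − (τ₁ e^(−t/τ₁) − τ₂ e^(−t/τ₂))/(τ₁ − τ₂)].
At t = 69.3: e^(−t/τ₁) = 0.13599, e^(−t/τ₂) = 0.0040038.
C₂ = 2.29·[1 − (34.734·0.13599 − 12.553·0.0040038)/(22.181)] = 2.29·0.78931 = 1.8075 g/L.

1.81 g/L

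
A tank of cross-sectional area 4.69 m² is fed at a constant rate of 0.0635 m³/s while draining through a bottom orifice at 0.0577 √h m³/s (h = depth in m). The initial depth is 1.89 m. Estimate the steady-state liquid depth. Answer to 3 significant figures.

1.21 m

A dh/dt = Q_in − 0.0577 √h. Steady state requires inflow = outflow:
Q_in = 0.0577 √h_ss ⇒ √h_ss = 0.0635/0.0577 = 1.1005.
h_ss = 1.1005² = 1.2111 m. (Since h₀ = 1.89 m > h_ss, the level will fall toward this value.)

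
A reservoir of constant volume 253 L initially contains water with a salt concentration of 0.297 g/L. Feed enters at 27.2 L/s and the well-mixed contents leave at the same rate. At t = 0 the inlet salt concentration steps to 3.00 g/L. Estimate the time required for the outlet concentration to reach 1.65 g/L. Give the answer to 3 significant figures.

Mass balance on the solute (V constant): V dC/dt = Q(C_in − C), so τ = V/Q = 9.3015 s.
C(t) = C_in + (C₀ − C_in) e^(−t/τ). Set C = 1.65 and solve for t:
e^(−t/τ) = (C − C_in)/(C₀ − C_in) = (1.65 − 3.00)/(0.297 − 3.00) = 0.49945
t = −τ ln(…) = 9.3015 × 0.69426 = 6.4576 s.

6.46 s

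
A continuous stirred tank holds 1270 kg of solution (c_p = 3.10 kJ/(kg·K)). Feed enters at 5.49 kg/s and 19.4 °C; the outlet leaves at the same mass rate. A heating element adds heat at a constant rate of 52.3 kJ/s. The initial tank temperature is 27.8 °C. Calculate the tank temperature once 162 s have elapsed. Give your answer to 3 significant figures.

Unsteady energy balance on the tank contents: M c_p dT/dt = ṁ c_p (T_in − T) + 52.3.
Rearrange: dT/dt = (T_ss − T)/τ with τ = M/ṁ = 231.33 s and T_ss = T_in + Q̇/(ṁ c_p) = 22.473 °C.
This is linear first-order; T(t) = T_ss + (T₀ − T_ss) e^(−t/τ).
T(162) = 22.473 + (5.3270)·e^(−162/231.33) = 22.473 + (5.3270)·0.49644 = 25.118 °C.

25.1 °C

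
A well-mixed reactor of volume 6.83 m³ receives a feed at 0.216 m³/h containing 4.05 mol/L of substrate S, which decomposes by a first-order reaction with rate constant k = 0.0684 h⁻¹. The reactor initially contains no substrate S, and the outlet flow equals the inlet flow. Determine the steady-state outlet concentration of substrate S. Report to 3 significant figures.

Species balance: V dC/dt = Q C_in − Q C − k V C.
Steady state (dC/dt = 0): C_ss = Q C_in/(Q + kV) = C_in/(1 + kV/Q).
C_ss = 0.216·4.05/(0.216 + 0.0684·6.83) = 0.87480/0.68317 = 1.2805 mol/L.

1.28 mol/L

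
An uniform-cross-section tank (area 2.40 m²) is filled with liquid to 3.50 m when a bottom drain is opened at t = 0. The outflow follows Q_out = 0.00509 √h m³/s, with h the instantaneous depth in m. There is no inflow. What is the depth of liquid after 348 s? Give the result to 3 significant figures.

A dh/dt = −Q_out = −0.00509 √h.
∫ h^(−1/2) dh = −(0.00509/A) ∫ dt, giving 2√h = 2√h₀ − (0.00509/A) t.
√h = √3.50 − 0.00509·348/(2·2.40) = 1.8708 − 0.36902 = 1.5018.
h = 1.5018² = 2.2554 m.

2.26 m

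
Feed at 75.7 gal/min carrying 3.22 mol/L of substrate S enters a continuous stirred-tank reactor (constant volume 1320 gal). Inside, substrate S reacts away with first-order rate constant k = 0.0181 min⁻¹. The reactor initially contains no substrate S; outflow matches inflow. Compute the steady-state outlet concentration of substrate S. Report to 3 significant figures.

2.45 mol/L

Accumulation = in − out − consumed: V dC/dt = Q C_in − Q C − k V C.
At steady state: 0 = Q C_in − (Q + kV) C_ss, so C_ss = Q C_in/(Q + kV).
C_ss = 75.7·3.22/(75.7 + 0.0181·1320) = 243.75/99.592 = 2.4475 mol/L.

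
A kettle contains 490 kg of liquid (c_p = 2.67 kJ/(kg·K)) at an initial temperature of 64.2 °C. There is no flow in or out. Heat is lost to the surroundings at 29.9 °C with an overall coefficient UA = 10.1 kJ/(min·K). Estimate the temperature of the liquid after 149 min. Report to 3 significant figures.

Energy balance: M c_p dT/dt = −UA(T − T_amb).
dT/dt = (T_ss − T)/τ with T_ss = T_amb = 29.900 °C, τ = M c_p/UA = 490·2.67/10.1 = 129.53 min.
This is linear first-order; T(t) = T_ss + (T₀ − T_ss) e^(−t/τ).
T(149) = 29.900 + (34.300)·0.31655 = 40.758 °C.

40.8 °C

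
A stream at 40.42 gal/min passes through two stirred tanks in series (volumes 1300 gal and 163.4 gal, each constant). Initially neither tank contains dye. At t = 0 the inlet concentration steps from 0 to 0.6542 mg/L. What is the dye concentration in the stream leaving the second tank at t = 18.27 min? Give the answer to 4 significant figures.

0.2312 mg/L

Time constants: τᵢ = Vᵢ/Q for each well-mixed tank.
τ₁ = 1300/40.42 = 32.1623 min; τ₂ = 163.4/40.42 = 4.04255 min.
Solving the cascade with C₁(0)=C₂(0)=0 gives C₂(t) = C_in[1 − (τ₁ e^(−t/τ₁) − τ₂ e^(−t/τ₂))/(τ₁ − τ₂)].
At t = 18.27: e^(−t/τ₁) = 0.566626, e^(−t/τ₂) = 0.0108953.
C₂ = 0.6542·[1 − (32.1623·0.566626 − 4.04255·0.0108953)/(28.1197)] = 0.6542·0.353481 = 0.231248 mg/L.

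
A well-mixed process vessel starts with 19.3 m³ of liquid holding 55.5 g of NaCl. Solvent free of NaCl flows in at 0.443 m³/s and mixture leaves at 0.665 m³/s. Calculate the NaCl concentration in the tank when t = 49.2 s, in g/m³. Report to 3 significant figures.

Let m(t) be the amount of NaCl. Volume: V(t) = V₀ + (Q_in − Q_out) t = 19.3 − 0.22200 t; V(49.2) = 8.3776 m³.
Solute balance: dm/dt = 0 − Q_out C = −Q_out m/V(t).
Separate: dm/m = −Q_out dt/V(t) ⇒ ln(m/m₀) = −(Q_out/(Q_in−Q_out)) ln(V/V₀).
m = m₀ (V₀/V)^(Q_out/(Q_in−Q_out)) = 55.5 × (19.3/8.3776)^(-2.9955) = 4.5563 g.
C = m/V = 4.5563/8.3776 = 0.54387 g/m³.

0.544 g/m³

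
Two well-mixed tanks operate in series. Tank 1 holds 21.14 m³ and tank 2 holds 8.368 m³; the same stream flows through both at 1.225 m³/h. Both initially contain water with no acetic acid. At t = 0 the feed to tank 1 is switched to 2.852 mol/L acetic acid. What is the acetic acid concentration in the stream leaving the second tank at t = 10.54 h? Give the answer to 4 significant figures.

Species balance on tank i: dCᵢ/dt = (Cᵢ₋₁ − Cᵢ)/τᵢ with τᵢ = Vᵢ/Q.
τ₁ = 21.14/1.225 = 17.2571 h; τ₂ = 8.368/1.225 = 6.83102 h.
Tank 1: C₁ = C_in(1 − e^(−t/τ₁)). Tank 2 (τ₁ ≠ τ₂): C₂ = C_in[1 − (τ₁ e^(−t/τ₁) − τ₂ e^(−t/τ₂))/(τ₁ − τ₂)].
At t = 10.54: e^(−t/τ₁) = 0.542937, e^(−t/τ₂) = 0.213747.
C₂ = 2.852·[1 − (17.2571·0.542937 − 6.83102·0.213747)/(10.4261)] = 2.852·0.241383 = 0.688424 mol/L.

0.6884 mol/L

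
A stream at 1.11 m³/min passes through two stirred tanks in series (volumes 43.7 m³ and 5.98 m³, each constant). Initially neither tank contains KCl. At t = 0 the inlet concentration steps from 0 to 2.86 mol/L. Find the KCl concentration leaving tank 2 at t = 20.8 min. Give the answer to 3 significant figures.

0.916 mol/L

Time constants: τᵢ = Vᵢ/Q for each well-mixed tank.
τ₁ = 43.7/1.11 = 39.369 min; τ₂ = 5.98/1.11 = 5.3874 min.
Solving the cascade with C₁(0)=C₂(0)=0 gives C₂(t) = C_in[1 − (τ₁ e^(−t/τ₁) − τ₂ e^(−t/τ₂))/(τ₁ − τ₂)].
At t = 20.8: e^(−t/τ₁) = 0.58959, e^(−t/τ₂) = 0.021050.
C₂ = 2.86·[1 − (39.369·0.58959 − 5.3874·0.021050)/(33.982)] = 2.86·0.32028 = 0.91599 mol/L.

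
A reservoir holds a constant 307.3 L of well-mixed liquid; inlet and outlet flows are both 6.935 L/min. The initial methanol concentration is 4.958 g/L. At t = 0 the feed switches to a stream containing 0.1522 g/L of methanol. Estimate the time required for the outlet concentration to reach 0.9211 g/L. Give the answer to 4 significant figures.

Species balance: V dC/dt = Q(C_in − C) ⇒ τ = V/Q = 44.3115 min.
C(t) = C_in + (C₀ − C_in) e^(−t/τ). Set C = 0.9211 and solve for t:
e^(−t/τ) = (C − C_in)/(C₀ − C_in) = (0.9211 − 0.1522)/(4.958 − 0.1522) = 0.159994
t = −τ ln(…) = 44.3115 × 1.83262 = 81.2060 min.

81.21 min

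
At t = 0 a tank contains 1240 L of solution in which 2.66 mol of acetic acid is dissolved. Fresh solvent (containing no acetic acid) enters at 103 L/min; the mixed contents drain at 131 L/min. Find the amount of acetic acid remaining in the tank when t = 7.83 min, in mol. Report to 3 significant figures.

1.07 mol

Let m(t) be the amount of acetic acid. Volume: V(t) = V₀ + (Q_in − Q_out) t = 1240 − 28.000 t; V(7.83) = 1020.8 L.
Species balance (pure solvent in): dm/dt = −Q_out · m/V(t).
dm/m = −Q_out dt/(V₀ − 28.000 t); integrating gives ln(m/m₀) = −(Q_out/(Q_in−Q_out)) ln(V/V₀).
m = m₀ (V₀/V)^(Q_out/(Q_in−Q_out)) = 2.66 × (1240/1020.8)^(-4.6786) = 1.0704 mol.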